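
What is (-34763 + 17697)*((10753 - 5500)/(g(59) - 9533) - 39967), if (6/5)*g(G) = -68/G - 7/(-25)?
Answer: 548095160876114/803557 ≈ 6.8209e+8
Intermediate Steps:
g(G) = 7/30 - 170/(3*G) (g(G) = 5*(-68/G - 7/(-25))/6 = 5*(-68/G - 7*(-1/25))/6 = 5*(-68/G + 7/25)/6 = 5*(7/25 - 68/G)/6 = 7/30 - 170/(3*G))
(-34763 + 17697)*((10753 - 5500)/(g(59) - 9533) - 39967) = (-34763 + 17697)*((10753 - 5500)/((1/30)*(-1700 + 7*59)/59 - 9533) - 39967) = -17066*(5253/((1/30)*(1/59)*(-1700 + 413) - 9533) - 39967) = -17066*(5253/((1/30)*(1/59)*(-1287) - 9533) - 39967) = -17066*(5253/(-429/590 - 9533) - 39967) = -17066*(5253/(-5624899/590) - 39967) = -17066*(5253*(-590/5624899) - 39967) = -17066*(-3099270/5624899 - 39967) = -17066*(-224813437603/5624899) = 548095160876114/803557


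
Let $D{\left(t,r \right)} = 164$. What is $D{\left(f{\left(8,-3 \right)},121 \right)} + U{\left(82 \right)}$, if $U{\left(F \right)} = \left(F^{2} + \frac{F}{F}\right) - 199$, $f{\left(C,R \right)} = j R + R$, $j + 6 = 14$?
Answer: $6690$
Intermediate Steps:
$j = 8$ ($j = -6 + 14 = 8$)
$f{\left(C,R \right)} = 9 R$ ($f{\left(C,R \right)} = 8 R + R = 9 R$)
$U{\left(F \right)} = -198 + F^{2}$ ($U{\left(F \right)} = \left(F^{2} + 1\right) - 199 = \left(1 + F^{2}\right) - 199 = -198 + F^{2}$)
$D{\left(f{\left(8,-3 \right)},121 \right)} + U{\left(82 \right)} = 164 - \left(198 - 82^{2}\right) = 164 + \left(-198 + 6724\right) = 164 + 6526 = 6690$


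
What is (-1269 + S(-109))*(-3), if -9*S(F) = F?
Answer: 11312/3 ≈ 3770.7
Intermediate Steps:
S(F) = -F/9
(-1269 + S(-109))*(-3) = (-1269 - ⅑*(-109))*(-3) = (-1269 + 109/9)*(-3) = -11312/9*(-3) = 11312/3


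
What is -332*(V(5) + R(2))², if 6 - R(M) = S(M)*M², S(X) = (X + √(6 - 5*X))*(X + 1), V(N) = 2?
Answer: 106240 - 254976*I ≈ 1.0624e+5 - 2.5498e+5*I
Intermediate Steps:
S(X) = (1 + X)*(X + √(6 - 5*X)) (S(X) = (X + √(6 - 5*X))*(1 + X) = (1 + X)*(X + √(6 - 5*X)))
R(M) = 6 - M²*(M + M² + √(6 - 5*M) + M*√(6 - 5*M)) (R(M) = 6 - (M + M² + √(6 - 5*M) + M*√(6 - 5*M))*M² = 6 - M²*(M + M² + √(6 - 5*M) + M*√(6 - 5*M)))
-332*(V(5) + R(2))² = -332*(2 + (6 - 1*2²*(2 + 2² + √(6 - 5*2) + 2*√(6 - 5*2))))² = -332*(2 + (6 - 1*4*(2 + 4 + √(6 - 10) + 2*√(6 - 10))))² = -332*(2 + (6 - 1*4*(2 + 4 + √(-4) + 2*√(-4))))² = -332*(2 + (6 - 1*4*(2 + 4 + 2*I + 2*(2*I))))² = -332*(2 + (6 - 1*4*(2 + 4 + 2*I + 4*I)))² = -332*(2 + (6 - 1*4*(6 + 6*I)))² = -332*(2 + (6 + (-24 - 24*I)))² = -332*(2 + (-18 - 24*I))² = -332*(-16 - 24*I)²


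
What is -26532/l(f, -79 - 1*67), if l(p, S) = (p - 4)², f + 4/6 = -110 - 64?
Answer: -891/1072 ≈ -0.83116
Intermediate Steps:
f = -524/3 (f = -⅔ + (-110 - 64) = -⅔ - 174 = -524/3 ≈ -174.67)
l(p, S) = (-4 + p)²
-26532/l(f, -79 - 1*67) = -26532/(-4 - 524/3)² = -26532/((-536/3)²) = -26532/287296/9 = -26532*9/287296 = -891/1072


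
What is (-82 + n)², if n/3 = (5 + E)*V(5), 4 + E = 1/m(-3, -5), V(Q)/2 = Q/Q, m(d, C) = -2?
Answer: 6241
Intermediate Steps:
V(Q) = 2 (V(Q) = 2*(Q/Q) = 2*1 = 2)
E = -9/2 (E = -4 + 1/(-2) = -4 - ½ = -9/2 ≈ -4.5000)
n = 3 (n = 3*((5 - 9/2)*2) = 3*((½)*2) = 3*1 = 3)
(-82 + n)² = (-82 + 3)² = (-79)² = 6241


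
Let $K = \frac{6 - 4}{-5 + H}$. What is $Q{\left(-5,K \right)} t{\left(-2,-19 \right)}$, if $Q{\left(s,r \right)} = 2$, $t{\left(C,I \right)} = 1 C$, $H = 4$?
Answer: $-4$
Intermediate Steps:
$t{\left(C,I \right)} = C$
$K = -2$ ($K = \frac{6 - 4}{-5 + 4} = \frac{2}{-1} = 2 \left(-1\right) = -2$)
$Q{\left(-5,K \right)} t{\left(-2,-19 \right)} = 2 \left(-2\right) = -4$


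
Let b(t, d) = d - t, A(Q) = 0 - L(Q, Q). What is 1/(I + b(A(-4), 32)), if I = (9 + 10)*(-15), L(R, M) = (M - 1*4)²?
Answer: -1/189 ≈ -0.0052910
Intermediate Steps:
L(R, M) = (-4 + M)² (L(R, M) = (M - 4)² = (-4 + M)²)
A(Q) = -(-4 + Q)² (A(Q) = 0 - (-4 + Q)² = -(-4 + Q)²)
I = -285 (I = 19*(-15) = -285)
1/(I + b(A(-4), 32)) = 1/(-285 + (32 - (-1)*(-4 - 4)²)) = 1/(-285 + (32 - (-1)*(-8)²)) = 1/(-285 + (32 - (-1)*64)) = 1/(-285 + (32 - 1*(-64))) = 1/(-285 + (32 + 64)) = 1/(-285 + 96) = 1/(-189) = -1/189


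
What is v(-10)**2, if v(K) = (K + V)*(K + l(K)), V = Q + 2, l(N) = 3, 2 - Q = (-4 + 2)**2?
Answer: 4900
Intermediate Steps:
Q = -2 (Q = 2 - (-4 + 2)**2 = 2 - 1*(-2)**2 = 2 - 1*4 = 2 - 4 = -2)
V = 0 (V = -2 + 2 = 0)
v(K) = K*(3 + K) (v(K) = (K + 0)*(K + 3) = K*(3 + K))
v(-10)**2 = (-10*(3 - 10))**2 = (-10*(-7))**2 = 70**2 = 4900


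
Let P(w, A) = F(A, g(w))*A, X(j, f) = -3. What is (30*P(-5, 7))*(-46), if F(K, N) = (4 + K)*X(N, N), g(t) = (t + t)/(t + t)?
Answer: 318780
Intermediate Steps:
g(t) = 1 (g(t) = (2*t)/((2*t)) = (2*t)*(1/(2*t)) = 1)
F(K, N) = -12 - 3*K (F(K, N) = (4 + K)*(-3) = -12 - 3*K)
P(w, A) = A*(-12 - 3*A) (P(w, A) = (-12 - 3*A)*A = A*(-12 - 3*A))
(30*P(-5, 7))*(-46) = (30*(3*7*(-4 - 1*7)))*(-46) = (30*(3*7*(-4 - 7)))*(-46) = (30*(3*7*(-11)))*(-46) = (30*(-231))*(-46) = -6930*(-46) = 318780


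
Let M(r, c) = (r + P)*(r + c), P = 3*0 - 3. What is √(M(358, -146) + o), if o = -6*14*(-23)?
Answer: 2*√19298 ≈ 277.83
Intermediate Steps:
P = -3 (P = 0 - 3 = -3)
M(r, c) = (-3 + r)*(c + r) (M(r, c) = (r - 3)*(r + c) = (-3 + r)*(c + r))
o = 1932 (o = -84*(-23) = 1932)
√(M(358, -146) + o) = √((358² - 3*(-146) - 3*358 - 146*358) + 1932) = √((128164 + 438 - 1074 - 52268) + 1932) = √(75260 + 1932) = √77192 = 2*√19298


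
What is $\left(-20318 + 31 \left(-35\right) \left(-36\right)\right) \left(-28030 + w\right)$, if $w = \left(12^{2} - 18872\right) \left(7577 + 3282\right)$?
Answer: $-3812036249444$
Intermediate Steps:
$w = -203367352$ ($w = \left(144 - 18872\right) 10859 = \left(-18728\right) 10859 = -203367352$)
$\left(-20318 + 31 \left(-35\right) \left(-36\right)\right) \left(-28030 + w\right) = \left(-20318 + 31 \left(-35\right) \left(-36\right)\right) \left(-28030 - 203367352\right) = \left(-20318 - -39060\right) \left(-203395382\right) = \left(-20318 + 39060\right) \left(-203395382\right) = 18742 \left(-203395382\right) = -3812036249444$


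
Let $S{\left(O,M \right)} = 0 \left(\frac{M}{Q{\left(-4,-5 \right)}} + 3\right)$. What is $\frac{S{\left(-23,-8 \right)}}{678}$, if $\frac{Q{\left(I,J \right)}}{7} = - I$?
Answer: $0$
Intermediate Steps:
$Q{\left(I,J \right)} = - 7 I$ ($Q{\left(I,J \right)} = 7 \left(- I\right) = - 7 I$)
$S{\left(O,M \right)} = 0$ ($S{\left(O,M \right)} = 0 \left(\frac{M}{\left(-7\right) \left(-4\right)} + 3\right) = 0 \left(\frac{M}{28} + 3\right) = 0 \left(3 + \frac{M}{28}\right) = 0$)
$\frac{S{\left(-23,-8 \right)}}{678} = \frac{0}{678} = 0 \cdot \frac{1}{678} = 0$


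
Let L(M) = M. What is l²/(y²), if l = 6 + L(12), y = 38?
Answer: 81/361 ≈ 0.22438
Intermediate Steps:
l = 18 (l = 6 + 12 = 18)
l²/(y²) = 18²/(38²) = 324/1444 = 324*(1/1444) = 81/361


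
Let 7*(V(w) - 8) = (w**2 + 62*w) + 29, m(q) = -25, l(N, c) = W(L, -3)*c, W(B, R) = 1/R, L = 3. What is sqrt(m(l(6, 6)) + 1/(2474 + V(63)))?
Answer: I*sqrt(15974255154)/25278 ≈ 5.0*I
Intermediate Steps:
l(N, c) = -c/3 (l(N, c) = c/(-3) = -c/3)
V(w) = 85/7 + w**2/7 + 62*w/7 (V(w) = 8 + ((w**2 + 62*w) + 29)/7 = 8 + (29 + w**2 + 62*w)/7 = 8 + (29/7 + w**2/7 + 62*w/7) = 85/7 + w**2/7 + 62*w/7)
sqrt(m(l(6, 6)) + 1/(2474 + V(63))) = sqrt(-25 + 1/(2474 + (85/7 + (1/7)*63**2 + (62/7)*63))) = sqrt(-25 + 1/(2474 + (85/7 + (1/7)*3969 + 558))) = sqrt(-25 + 1/(2474 + (85/7 + 567 + 558))) = sqrt(-25 + 1/(2474 + 7960/7)) = sqrt(-25 + 1/(25278/7)) = sqrt(-25 + 7/25278) = sqrt(-631943/25278) = I*sqrt(15974255154)/25278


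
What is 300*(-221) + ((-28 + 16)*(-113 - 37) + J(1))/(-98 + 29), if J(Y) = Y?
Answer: -4576501/69 ≈ -66326.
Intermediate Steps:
300*(-221) + ((-28 + 16)*(-113 - 37) + J(1))/(-98 + 29) = 300*(-221) + ((-28 + 16)*(-113 - 37) + 1)/(-98 + 29) = -66300 + (-12*(-150) + 1)/(-69) = -66300 + (1800 + 1)*(-1/69) = -66300 + 1801*(-1/69) = -66300 - 1801/69 = -4576501/69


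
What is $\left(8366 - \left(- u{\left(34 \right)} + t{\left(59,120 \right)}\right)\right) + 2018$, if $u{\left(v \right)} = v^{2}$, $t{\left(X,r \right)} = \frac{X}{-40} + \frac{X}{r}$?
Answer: $\frac{692459}{60} \approx 11541.0$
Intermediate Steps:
$t{\left(X,r \right)} = - \frac{X}{40} + \frac{X}{r}$ ($t{\left(X,r \right)} = X \left(- \frac{1}{40}\right) + \frac{X}{r} = - \frac{X}{40} + \frac{X}{r}$)
$\left(8366 - \left(- u{\left(34 \right)} + t{\left(59,120 \right)}\right)\right) + 2018 = \left(8366 - \left(-1156 - \frac{59}{40} + \frac{59}{120}\right)\right) + 2018 = \left(8366 + \left(1156 - \left(- \frac{59}{40} + 59 \cdot \frac{1}{120}\right)\right)\right) + 2018 = \left(8366 + \left(1156 - \left(- \frac{59}{40} + \frac{59}{120}\right)\right)\right) + 2018 = \left(8366 + \left(1156 - - \frac{59}{60}\right)\right) + 2018 = \left(8366 + \left(1156 + \frac{59}{60}\right)\right) + 2018 = \left(8366 + \frac{69419}{60}\right) + 2018 = \frac{571379}{60} + 2018 = \frac{692459}{60}$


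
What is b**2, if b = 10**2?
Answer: 10000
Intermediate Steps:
b = 100
b**2 = 100**2 = 10000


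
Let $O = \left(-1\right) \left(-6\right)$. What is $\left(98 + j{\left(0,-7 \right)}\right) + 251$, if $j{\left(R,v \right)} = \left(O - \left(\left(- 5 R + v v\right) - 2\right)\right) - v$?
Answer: $315$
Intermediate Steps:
$O = 6$
$j{\left(R,v \right)} = 8 - v - v^{2} + 5 R$ ($j{\left(R,v \right)} = \left(6 - \left(\left(- 5 R + v v\right) - 2\right)\right) - v = \left(6 - \left(\left(- 5 R + v^{2}\right) - 2\right)\right) - v = \left(6 - \left(\left(v^{2} - 5 R\right) - 2\right)\right) - v = \left(6 - \left(-2 + v^{2} - 5 R\right)\right) - v = \left(6 + \left(2 - v^{2} + 5 R\right)\right) - v = \left(8 - v^{2} + 5 R\right) - v = 8 - v - v^{2} + 5 R$)
$\left(98 + j{\left(0,-7 \right)}\right) + 251 = \left(98 + \left(8 - -7 - \left(-7\right)^{2} + 5 \cdot 0\right)\right) + 251 = \left(98 + \left(8 + 7 - 49 + 0\right)\right) + 251 = \left(98 - 34\right) + 251 = 64 + 251 = 315$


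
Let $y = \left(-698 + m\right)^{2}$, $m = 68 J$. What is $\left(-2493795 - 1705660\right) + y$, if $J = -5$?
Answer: $-3122011$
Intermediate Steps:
$m = -340$ ($m = 68 \left(-5\right) = -340$)
$y = 1077444$ ($y = \left(-698 - 340\right)^{2} = \left(-1038\right)^{2} = 1077444$)
$\left(-2493795 - 1705660\right) + y = \left(-2493795 - 1705660\right) + 1077444 = -4199455 + 1077444 = -3122011$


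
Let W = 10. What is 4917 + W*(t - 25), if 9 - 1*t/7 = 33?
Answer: 2987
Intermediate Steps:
t = -168 (t = 63 - 7*33 = 63 - 231 = -168)
4917 + W*(t - 25) = 4917 + 10*(-168 - 25) = 4917 + 10*(-193) = 4917 - 1930 = 2987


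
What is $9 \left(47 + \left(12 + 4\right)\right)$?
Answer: $567$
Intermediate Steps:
$9 \left(47 + \left(12 + 4\right)\right) = 9 \left(47 + 16\right) = 9 \cdot 63 = 567$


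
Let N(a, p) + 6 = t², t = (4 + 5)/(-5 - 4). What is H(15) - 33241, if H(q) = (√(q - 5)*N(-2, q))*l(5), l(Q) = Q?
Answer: -33241 - 25*√10 ≈ -33320.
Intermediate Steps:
t = -1 (t = 9/(-9) = 9*(-⅑) = -1)
N(a, p) = -5 (N(a, p) = -6 + (-1)² = -6 + 1 = -5)
H(q) = -25*√(-5 + q) (H(q) = (√(q - 5)*(-5))*5 = (√(-5 + q)*(-5))*5 = -5*√(-5 + q)*5 = -25*√(-5 + q))
H(15) - 33241 = -25*√(-5 + 15) - 33241 = -25*√10 - 33241 = -33241 - 25*√10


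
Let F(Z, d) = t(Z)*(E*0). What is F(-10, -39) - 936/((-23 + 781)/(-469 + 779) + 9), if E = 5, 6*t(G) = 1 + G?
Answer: -72540/887 ≈ -81.781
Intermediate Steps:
t(G) = ⅙ + G/6 (t(G) = (1 + G)/6 = ⅙ + G/6)
F(Z, d) = 0 (F(Z, d) = (⅙ + Z/6)*(5*0) = (⅙ + Z/6)*0 = 0)
F(-10, -39) - 936/((-23 + 781)/(-469 + 779) + 9) = 0 - 936/((-23 + 781)/(-469 + 779) + 9) = 0 - 936/(758/310 + 9) = 0 - 936/(758*(1/310) + 9) = 0 - 936/(379/155 + 9) = 0 - 936/1774/155 = 0 - 936*155/1774 = 0 - 72540/887 = -72540/887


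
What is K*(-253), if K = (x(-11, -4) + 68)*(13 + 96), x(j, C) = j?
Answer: -1571889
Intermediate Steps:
K = 6213 (K = (-11 + 68)*(13 + 96) = 57*109 = 6213)
K*(-253) = 6213*(-253) = -1571889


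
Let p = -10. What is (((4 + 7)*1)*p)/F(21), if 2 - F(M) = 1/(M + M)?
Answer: -4620/83 ≈ -55.663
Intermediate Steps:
F(M) = 2 - 1/(2*M) (F(M) = 2 - 1/(M + M) = 2 - 1/(2*M))
(((4 + 7)*1)*p)/F(21) = (((4 + 7)*1)*(-10))/(2 - 1/2/21) = ((11*1)*(-10))/(2 - 1/2*1/21) = (11*(-10))/(2 - 1/42) = -110/83/42 = -110*42/83 = -4620/83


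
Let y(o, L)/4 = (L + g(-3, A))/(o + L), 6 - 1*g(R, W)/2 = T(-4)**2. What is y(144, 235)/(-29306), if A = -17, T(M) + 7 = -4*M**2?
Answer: 19670/5553487 ≈ 0.0035419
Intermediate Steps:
T(M) = -7 - 4*M**2
g(R, W) = -10070 (g(R, W) = 12 - 2*(-7 - 4*(-4)**2)**2 = 12 - 2*(-7 - 4*16)**2 = 12 - 2*(-7 - 64)**2 = 12 - 2*(-71)**2 = 12 - 2*5041 = 12 - 10082 = -10070)
y(o, L) = 4*(-10070 + L)/(L + o) (y(o, L) = 4*((L - 10070)/(o + L)) = 4*((-10070 + L)/(L + o)) = 4*(-10070 + L)/(L + o))
y(144, 235)/(-29306) = (4*(-10070 + 235)/(235 + 144))/(-29306) = (4*(-9835)/379)*(-1/29306) = (4*(1/379)*(-9835))*(-1/29306) = -39340/379*(-1/29306) = 19670/5553487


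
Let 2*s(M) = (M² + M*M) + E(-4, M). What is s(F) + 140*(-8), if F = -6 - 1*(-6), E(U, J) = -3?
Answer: -2243/2 ≈ -1121.5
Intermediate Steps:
F = 0 (F = -6 + 6 = 0)
s(M) = -3/2 + M² (s(M) = ((M² + M*M) - 3)/2 = ((M² + M²) - 3)/2 = (2*M² - 3)/2 = (-3 + 2*M²)/2 = -3/2 + M²)
s(F) + 140*(-8) = (-3/2 + 0²) + 140*(-8) = (-3/2 + 0) - 1120 = -3/2 - 1120 = -2243/2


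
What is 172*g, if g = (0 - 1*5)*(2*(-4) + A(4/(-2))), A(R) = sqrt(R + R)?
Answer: 6880 - 1720*I ≈ 6880.0 - 1720.0*I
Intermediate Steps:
A(R) = sqrt(2)*sqrt(R) (A(R) = sqrt(2*R) = sqrt(2)*sqrt(R))
g = 40 - 10*I (g = (0 - 1*5)*(2*(-4) + sqrt(2)*sqrt(4/(-2))) = (0 - 5)*(-8 + sqrt(2)*sqrt(4*(-1/2))) = -5*(-8 + sqrt(2)*sqrt(-2)) = -5*(-8 + sqrt(2)*(I*sqrt(2))) = -5*(-8 + 2*I) = 40 - 10*I ≈ 40.0 - 10.0*I)
172*g = 172*(40 - 10*I) = 6880 - 1720*I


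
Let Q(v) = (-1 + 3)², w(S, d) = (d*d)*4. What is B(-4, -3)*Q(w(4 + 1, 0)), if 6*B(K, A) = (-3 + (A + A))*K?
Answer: 24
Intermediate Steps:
w(S, d) = 4*d² (w(S, d) = d²*4 = 4*d²)
B(K, A) = K*(-3 + 2*A)/6 (B(K, A) = ((-3 + (A + A))*K)/6 = ((-3 + 2*A)*K)/6 = (K*(-3 + 2*A))/6 = K*(-3 + 2*A)/6)
Q(v) = 4 (Q(v) = 2² = 4)
B(-4, -3)*Q(w(4 + 1, 0)) = ((⅙)*(-4)*(-3 + 2*(-3)))*4 = ((⅙)*(-4)*(-3 - 6))*4 = ((⅙)*(-4)*(-9))*4 = 6*4 = 24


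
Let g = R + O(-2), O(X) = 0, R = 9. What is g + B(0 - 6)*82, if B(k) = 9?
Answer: 747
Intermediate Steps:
g = 9 (g = 9 + 0 = 9)
g + B(0 - 6)*82 = 9 + 9*82 = 9 + 738 = 747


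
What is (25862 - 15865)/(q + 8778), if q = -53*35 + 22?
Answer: 9997/6945 ≈ 1.4395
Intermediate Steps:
q = -1833 (q = -1855 + 22 = -1833)
(25862 - 15865)/(q + 8778) = (25862 - 15865)/(-1833 + 8778) = 9997/6945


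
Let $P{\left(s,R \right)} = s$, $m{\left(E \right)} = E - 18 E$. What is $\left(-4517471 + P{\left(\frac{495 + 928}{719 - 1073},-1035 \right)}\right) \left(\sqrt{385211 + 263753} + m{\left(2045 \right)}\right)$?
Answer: $\frac{55595706748105}{354} - \frac{1599186157 \sqrt{162241}}{177} \approx 1.5341 \cdot 10^{11}$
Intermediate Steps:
$m{\left(E \right)} = - 17 E$
$\left(-4517471 + P{\left(\frac{495 + 928}{719 - 1073},-1035 \right)}\right) \left(\sqrt{385211 + 263753} + m{\left(2045 \right)}\right) = \left(-4517471 + \frac{495 + 928}{719 - 1073}\right) \left(\sqrt{385211 + 263753} - 34765\right) = \left(-4517471 + \frac{1423}{-354}\right) \left(\sqrt{648964} - 34765\right) = \left(-4517471 + 1423 \left(- \frac{1}{354}\right)\right) \left(2 \sqrt{162241} - 34765\right) = \left(-4517471 - \frac{1423}{354}\right) \left(-34765 + 2 \sqrt{162241}\right) = - \frac{1599186157 \left(-34765 + 2 \sqrt{162241}\right)}{354} = \frac{55595706748105}{354} - \frac{1599186157 \sqrt{162241}}{177}$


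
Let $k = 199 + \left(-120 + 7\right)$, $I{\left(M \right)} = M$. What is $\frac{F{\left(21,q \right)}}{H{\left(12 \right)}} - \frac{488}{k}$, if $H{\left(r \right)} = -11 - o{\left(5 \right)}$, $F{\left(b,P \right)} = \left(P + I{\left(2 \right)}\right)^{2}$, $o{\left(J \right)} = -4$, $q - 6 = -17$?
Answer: $- \frac{5191}{301} \approx -17.246$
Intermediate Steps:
$q = -11$ ($q = 6 - 17 = -11$)
$F{\left(b,P \right)} = \left(2 + P\right)^{2}$ ($F{\left(b,P \right)} = \left(P + 2\right)^{2} = \left(2 + P\right)^{2}$)
$H{\left(r \right)} = -7$ ($H{\left(r \right)} = -11 - -4 = -11 + 4 = -7$)
$k = 86$ ($k = 199 - 113 = 86$)
$\frac{F{\left(21,q \right)}}{H{\left(12 \right)}} - \frac{488}{k} = \frac{\left(2 - 11\right)^{2}}{-7} - \frac{488}{86} = \left(-9\right)^{2} \left(- \frac{1}{7}\right) - \frac{244}{43} = 81 \left(- \frac{1}{7}\right) - \frac{244}{43} = - \frac{81}{7} - \frac{244}{43} = - \frac{5191}{301}$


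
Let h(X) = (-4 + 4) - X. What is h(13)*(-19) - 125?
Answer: 122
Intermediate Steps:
h(X) = -X (h(X) = 0 - X = -X)
h(13)*(-19) - 125 = -1*13*(-19) - 125 = -13*(-19) - 125 = 247 - 125 = 122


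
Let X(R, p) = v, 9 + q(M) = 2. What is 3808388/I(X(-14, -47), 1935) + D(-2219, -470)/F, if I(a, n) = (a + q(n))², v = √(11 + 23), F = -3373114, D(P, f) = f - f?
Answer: 3808388/(7 - √34)² ≈ 2.7866e+6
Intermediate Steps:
q(M) = -7 (q(M) = -9 + 2 = -7)
D(P, f) = 0
v = √34 ≈ 5.8309
X(R, p) = √34
I(a, n) = (-7 + a)² (I(a, n) = (a - 7)² = (-7 + a)²)
3808388/I(X(-14, -47), 1935) + D(-2219, -470)/F = 3808388/((-7 + √34)²) + 0/(-3373114) = 3808388/(-7 + √34)² + 0*(-1/3373114) = 3808388/(-7 + √34)² + 0 = 3808388/(-7 + √34)²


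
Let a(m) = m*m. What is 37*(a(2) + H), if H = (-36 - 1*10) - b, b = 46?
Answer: -3256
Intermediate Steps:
a(m) = m**2
H = -92 (H = (-36 - 1*10) - 1*46 = (-36 - 10) - 46 = -46 - 46 = -92)
37*(a(2) + H) = 37*(2**2 - 92) = 37*(4 - 92) = 37*(-88) = -3256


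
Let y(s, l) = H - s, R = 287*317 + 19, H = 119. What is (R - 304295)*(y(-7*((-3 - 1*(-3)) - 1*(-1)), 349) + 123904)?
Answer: -26455226910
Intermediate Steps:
R = 90998 (R = 90979 + 19 = 90998)
y(s, l) = 119 - s
(R - 304295)*(y(-7*((-3 - 1*(-3)) - 1*(-1)), 349) + 123904) = (90998 - 304295)*((119 - (-7)*((-3 - 1*(-3)) - 1*(-1))) + 123904) = -213297*((119 - (-7)*((-3 + 3) + 1)) + 123904) = -213297*((119 - (-7)*(0 + 1)) + 123904) = -213297*((119 - (-7)) + 123904) = -213297*((119 - 1*(-7)) + 123904) = -213297*((119 + 7) + 123904) = -213297*(126 + 123904) = -213297*124030 = -26455226910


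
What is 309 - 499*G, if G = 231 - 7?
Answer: -111467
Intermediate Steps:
G = 224
309 - 499*G = 309 - 499*224 = 309 - 111776 = -111467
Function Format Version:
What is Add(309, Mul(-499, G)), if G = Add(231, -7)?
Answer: -111467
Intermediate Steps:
G = 224
Add(309, Mul(-499, G)) = Add(309, Mul(-499, 224)) = Add(309, -111776) = -111467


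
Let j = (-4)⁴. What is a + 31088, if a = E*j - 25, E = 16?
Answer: 35159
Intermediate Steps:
j = 256
a = 4071 (a = 16*256 - 25 = 4096 - 25 = 4071)
a + 31088 = 4071 + 31088 = 35159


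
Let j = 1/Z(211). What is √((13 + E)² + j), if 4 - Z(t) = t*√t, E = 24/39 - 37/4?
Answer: √(-208820 + 10872619*√211)/(52*√(-4 + 211*√211)) ≈ 4.3653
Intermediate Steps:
E = -449/52 (E = 24*(1/39) - 37*¼ = 8/13 - 37/4 = -449/52 ≈ -8.6346)
Z(t) = 4 - t^(3/2) (Z(t) = 4 - t*√t = 4 - t^(3/2))
j = 1/(4 - 211*√211) (j = 1/(4 - 211^(3/2)) = 1/(4 - 211*√211) ≈ -0.00032670)
√((13 + E)² + j) = √((13 - 449/52)² + 1/(4 - 211*√211)) = √((227/52)² + 1/(4 - 211*√211)) = √(51529/2704 + 1/(4 - 211*√211))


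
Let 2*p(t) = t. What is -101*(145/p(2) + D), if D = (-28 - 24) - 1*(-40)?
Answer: -13433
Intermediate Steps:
p(t) = t/2
D = -12 (D = -52 + 40 = -12)
-101*(145/p(2) + D) = -101*(145/(((½)*2)) - 12) = -101*(145/1 - 12) = -101*(145*1 - 12) = -101*(145 - 12) = -101*133 = -13433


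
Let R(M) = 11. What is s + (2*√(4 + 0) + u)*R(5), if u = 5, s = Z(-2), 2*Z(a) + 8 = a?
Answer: 94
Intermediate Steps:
Z(a) = -4 + a/2
s = -5 (s = -4 + (½)*(-2) = -4 - 1 = -5)
s + (2*√(4 + 0) + u)*R(5) = -5 + (2*√(4 + 0) + 5)*11 = -5 + (2*√4 + 5)*11 = -5 + (2*2 + 5)*11 = -5 + (4 + 5)*11 = -5 + 9*11 = -5 + 99 = 94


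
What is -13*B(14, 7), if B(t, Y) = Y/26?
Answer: -7/2 ≈ -3.5000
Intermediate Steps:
B(t, Y) = Y/26 (B(t, Y) = Y*(1/26) = Y/26)
-13*B(14, 7) = -7/2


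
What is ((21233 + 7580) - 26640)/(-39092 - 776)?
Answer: -2173/39868 ≈ -0.054505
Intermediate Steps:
((21233 + 7580) - 26640)/(-39092 - 776) = (28813 - 26640)/(-39868) = 2173*(-1/39868) = -2173/39868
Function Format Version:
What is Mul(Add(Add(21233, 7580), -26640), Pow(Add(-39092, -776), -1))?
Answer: Rational(-2173, 39868) ≈ -0.054505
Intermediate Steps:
Mul(Add(Add(21233, 7580), -26640), Pow(Add(-39092, -776), -1)) = Mul(Add(28813, -26640), Pow(-39868, -1)) = Mul(2173, Rational(-1, 39868)) = Rational(-2173, 39868)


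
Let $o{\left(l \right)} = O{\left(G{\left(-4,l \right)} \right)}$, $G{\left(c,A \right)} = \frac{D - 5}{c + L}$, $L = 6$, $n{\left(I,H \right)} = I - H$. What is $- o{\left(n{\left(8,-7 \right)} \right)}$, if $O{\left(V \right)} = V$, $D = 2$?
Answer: $\frac{3}{2} \approx 1.5$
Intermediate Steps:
$G{\left(c,A \right)} = - \frac{3}{6 + c}$ ($G{\left(c,A \right)} = \frac{2 - 5}{c + 6} = - \frac{3}{6 + c}$)
$o{\left(l \right)} = - \frac{3}{2}$ ($o{\left(l \right)} = - \frac{3}{6 - 4} = - \frac{3}{2}$)
$- o{\left(n{\left(8,-7 \right)} \right)} = \left(-1\right) \left(- \frac{3}{2}\right) = \frac{3}{2}$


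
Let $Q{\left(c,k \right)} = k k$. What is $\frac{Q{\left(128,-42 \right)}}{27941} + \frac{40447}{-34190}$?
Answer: $- \frac{1069818467}{955302790} \approx -1.1199$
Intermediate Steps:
$Q{\left(c,k \right)} = k^{2}$
$\frac{Q{\left(128,-42 \right)}}{27941} + \frac{40447}{-34190} = \frac{\left(-42\right)^{2}}{27941} + \frac{40447}{-34190} = 1764 \cdot \frac{1}{27941} + 40447 \left(- \frac{1}{34190}\right) = \frac{1764}{27941} - \frac{40447}{34190} = - \frac{1069818467}{955302790}$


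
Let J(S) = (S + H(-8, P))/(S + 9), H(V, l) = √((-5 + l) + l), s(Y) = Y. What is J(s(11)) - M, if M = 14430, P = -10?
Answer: -288589/20 + I/4 ≈ -14429.0 + 0.25*I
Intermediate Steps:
H(V, l) = √(-5 + 2*l)
J(S) = (S + 5*I)/(9 + S) (J(S) = (S + √(-5 + 2*(-10)))/(S + 9) = (S + √(-5 - 20))/(9 + S) = (S + √(-25))/(9 + S) = (S + 5*I)/(9 + S))
J(s(11)) - M = (11 + 5*I)/(9 + 11) - 1*14430 = (11 + 5*I)/20 - 14430 = (11/20 + I/4) - 14430 = -288589/20 + I/4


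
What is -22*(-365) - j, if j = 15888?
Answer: -7858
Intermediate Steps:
-22*(-365) - j = -22*(-365) - 1*15888 = 8030 - 15888 = -7858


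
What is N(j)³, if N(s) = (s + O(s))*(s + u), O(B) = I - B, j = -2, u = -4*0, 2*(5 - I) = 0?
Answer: -1000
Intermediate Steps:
I = 5 (I = 5 - ½*0 = 5 + 0 = 5)
u = 0
O(B) = 5 - B
N(s) = 5*s (N(s) = (s + (5 - s))*(s + 0) = 5*s)
N(j)³ = (5*(-2))³ = (-10)³ = -1000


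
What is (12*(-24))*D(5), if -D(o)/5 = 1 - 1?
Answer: 0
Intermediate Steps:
D(o) = 0 (D(o) = -5*(1 - 1) = -5*0 = 0)
(12*(-24))*D(5) = (12*(-24))*0 = -288*0 = 0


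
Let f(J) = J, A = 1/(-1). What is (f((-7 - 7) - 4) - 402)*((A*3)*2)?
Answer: 2520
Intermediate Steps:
A = -1
(f((-7 - 7) - 4) - 402)*((A*3)*2) = (((-7 - 7) - 4) - 402)*(-1*3*2) = ((-14 - 4) - 402)*(-3*2) = (-18 - 402)*(-6) = -420*(-6) = 2520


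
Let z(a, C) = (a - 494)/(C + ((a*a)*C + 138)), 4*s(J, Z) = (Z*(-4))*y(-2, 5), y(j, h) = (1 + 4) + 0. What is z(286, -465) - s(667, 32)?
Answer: 6085674928/38035467 ≈ 160.00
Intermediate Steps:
y(j, h) = 5 (y(j, h) = 5 + 0 = 5)
s(J, Z) = -5*Z (s(J, Z) = ((Z*(-4))*5)/4 = (-4*Z*5)/4 = (-20*Z)/4 = -5*Z)
z(a, C) = (-494 + a)/(138 + C + C*a²) (z(a, C) = (-494 + a)/(C + (a²*C + 138)) = (-494 + a)/(C + (C*a² + 138)) = (-494 + a)/(C + (138 + C*a²)) = (-494 + a)/(138 + C + C*a²))
z(286, -465) - s(667, 32) = (-494 + 286)/(138 - 465 - 465*286²) - (-5)*32 = -208/(138 - 465 - 465*81796) - 1*(-160) = -208/(138 - 465 - 38035140) + 160 = -208/(-38035467) + 160 = -1/38035467*(-208) + 160 = 208/38035467 + 160 = 6085674928/38035467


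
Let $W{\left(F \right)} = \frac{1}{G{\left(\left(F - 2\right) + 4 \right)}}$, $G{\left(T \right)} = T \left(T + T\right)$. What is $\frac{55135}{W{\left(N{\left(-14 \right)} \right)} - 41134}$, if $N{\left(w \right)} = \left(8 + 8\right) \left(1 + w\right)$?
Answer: $- \frac{4679417720}{3491124847} \approx -1.3404$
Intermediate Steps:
$N{\left(w \right)} = 16 + 16 w$ ($N{\left(w \right)} = 16 \left(1 + w\right) = 16 + 16 w$)
$G{\left(T \right)} = 2 T^{2}$ ($G{\left(T \right)} = T 2 T = 2 T^{2}$)
$W{\left(F \right)} = \frac{1}{2 \left(2 + F\right)^{2}}$ ($W{\left(F \right)} = \frac{1}{2 \left(\left(F - 2\right) + 4\right)^{2}} = \frac{1}{2 \left(\left(-2 + F\right) + 4\right)^{2}} = \frac{1}{2 \left(2 + F\right)^{2}}$)
$\frac{55135}{W{\left(N{\left(-14 \right)} \right)} - 41134} = \frac{55135}{\frac{1}{2 \left(2 + \left(16 + 16 \left(-14\right)\right)\right)^{2}} - 41134} = \frac{55135}{\frac{1}{2 \left(2 + \left(16 - 224\right)\right)^{2}} - 41134} = \frac{55135}{\frac{1}{2 \left(2 - 208\right)^{2}} - 41134} = \frac{55135}{\frac{1}{2 \cdot 42436} - 41134} = \frac{55135}{\frac{1}{2} \cdot \frac{1}{42436} - 41134} = \frac{55135}{\frac{1}{84872} - 41134} = \frac{55135}{- \frac{3491124847}{84872}} = 55135 \left(- \frac{84872}{3491124847}\right) = - \frac{4679417720}{3491124847}$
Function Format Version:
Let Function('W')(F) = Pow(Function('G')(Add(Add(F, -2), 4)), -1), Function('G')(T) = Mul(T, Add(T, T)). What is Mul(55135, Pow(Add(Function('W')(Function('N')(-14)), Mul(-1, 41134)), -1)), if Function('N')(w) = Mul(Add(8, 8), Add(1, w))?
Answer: Rational(-4679417720, 3491124847) ≈ -1.3404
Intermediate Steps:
Function('N')(w) = Add(16, Mul(16, w)) (Function('N')(w) = Mul(16, Add(1, w)) = Add(16, Mul(16, w)))
Function('G')(T) = Mul(2, Pow(T, 2)) (Function('G')(T) = Mul(T, Mul(2, T)) = Mul(2, Pow(T, 2)))
Function('W')(F) = Mul(Rational(1, 2), Pow(Add(2, F), -2)) (Function('W')(F) = Pow(Mul(2, Pow(Add(Add(F, -2), 4), 2)), -1) = Pow(Mul(2, Pow(Add(Add(-2, F), 4), 2)), -1) = Pow(Mul(2, Pow(Add(2, F), 2)), -1) = Mul(Rational(1, 2), Pow(Add(2, F), -2)))
Mul(55135, Pow(Add(Function('W')(Function('N')(-14)), Mul(-1, 41134)), -1)) = Mul(55135, Pow(Add(Mul(Rational(1, 2), Pow(Add(2, Add(16, Mul(16, -14))), -2)), Mul(-1, 41134)), -1)) = Mul(55135, Pow(Add(Mul(Rational(1, 2), Pow(Add(2, Add(16, -224)), -2)), -41134), -1)) = Mul(55135, Pow(Add(Mul(Rational(1, 2), Pow(Add(2, -208), -2)), -41134), -1)) = Mul(55135, Pow(Add(Mul(Rational(1, 2), Pow(-206, -2)), -41134), -1)) = Mul(55135, Pow(Add(Mul(Rational(1, 2), Rational(1, 42436)), -41134), -1)) = Mul(55135, Pow(Add(Rational(1, 84872), -41134), -1)) = Mul(55135, Pow(Rational(-3491124847, 84872), -1)) = Mul(55135, Rational(-84872, 3491124847)) = Rational(-4679417720, 3491124847)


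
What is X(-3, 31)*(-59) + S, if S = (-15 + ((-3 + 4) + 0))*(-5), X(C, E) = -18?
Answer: 1132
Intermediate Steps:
S = 70 (S = (-15 + (1 + 0))*(-5) = (-15 + 1)*(-5) = -14*(-5) = 70)
X(-3, 31)*(-59) + S = -18*(-59) + 70 = 1062 + 70 = 1132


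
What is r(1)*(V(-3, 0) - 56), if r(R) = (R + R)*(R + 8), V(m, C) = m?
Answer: -1062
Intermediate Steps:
r(R) = 2*R*(8 + R) (r(R) = (2*R)*(8 + R) = 2*R*(8 + R))
r(1)*(V(-3, 0) - 56) = (2*1*(8 + 1))*(-3 - 56) = (2*1*9)*(-59) = 18*(-59) = -1062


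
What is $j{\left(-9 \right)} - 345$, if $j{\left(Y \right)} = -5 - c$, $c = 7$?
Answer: $-357$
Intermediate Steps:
$j{\left(Y \right)} = -12$ ($j{\left(Y \right)} = -5 - 7 = -12$)
$j{\left(-9 \right)} - 345 = -12 - 345 = -357$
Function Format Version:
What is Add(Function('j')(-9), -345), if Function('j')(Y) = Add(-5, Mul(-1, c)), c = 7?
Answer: -357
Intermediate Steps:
Function('j')(Y) = -12 (Function('j')(Y) = Add(-5, Mul(-1, 7)) = Add(-5, -7) = -12)
Add(Function('j')(-9), -345) = Add(-12, -345) = -357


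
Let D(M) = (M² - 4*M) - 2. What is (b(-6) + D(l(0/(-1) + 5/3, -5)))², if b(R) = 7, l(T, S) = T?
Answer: 100/81 ≈ 1.2346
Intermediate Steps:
D(M) = -2 + M² - 4*M
(b(-6) + D(l(0/(-1) + 5/3, -5)))² = (7 + (-2 + (0/(-1) + 5/3)² - 4*(0/(-1) + 5/3)))² = (7 + (-2 + (0*(-1) + 5*(⅓))² - 4*(0*(-1) + 5*(⅓))))² = (7 + (-2 + (0 + 5/3)² - 4*(0 + 5/3)))² = (7 + (-2 + (5/3)² - 4*5/3))² = (7 + (-2 + 25/9 - 20/3))² = (7 - 53/9)² = (10/9)² = 100/81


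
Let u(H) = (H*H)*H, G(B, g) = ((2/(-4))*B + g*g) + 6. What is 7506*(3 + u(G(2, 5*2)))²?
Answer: 10058810013398304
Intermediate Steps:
G(B, g) = 6 + g² - B/2 (G(B, g) = ((2*(-¼))*B + g²) + 6 = (-B/2 + g²) + 6 = (g² - B/2) + 6 = 6 + g² - B/2)
u(H) = H³ (u(H) = H²*H = H³)
7506*(3 + u(G(2, 5*2)))² = 7506*(3 + (6 + (5*2)² - ½*2)³)² = 7506*(3 + (6 + 10² - 1)³)² = 7506*(3 + (6 + 100 - 1)³)² = 7506*(3 + 105³)² = 7506*(3 + 1157625)² = 7506*1157628² = 7506*1340102586384 = 10058810013398304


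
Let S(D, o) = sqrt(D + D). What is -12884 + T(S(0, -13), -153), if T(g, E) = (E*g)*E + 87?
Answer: -12797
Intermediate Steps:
S(D, o) = sqrt(2)*sqrt(D) (S(D, o) = sqrt(2*D) = sqrt(2)*sqrt(D))
T(g, E) = 87 + g*E**2 (T(g, E) = g*E**2 + 87 = 87 + g*E**2)
-12884 + T(S(0, -13), -153) = -12884 + (87 + (sqrt(2)*sqrt(0))*(-153)**2) = -12884 + (87 + (sqrt(2)*0)*23409) = -12884 + (87 + 0*23409) = -12884 + (87 + 0) = -12884 + 87 = -12797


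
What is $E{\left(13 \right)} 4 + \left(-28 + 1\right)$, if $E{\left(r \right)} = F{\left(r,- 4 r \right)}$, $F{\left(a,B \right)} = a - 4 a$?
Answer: $-183$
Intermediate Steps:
$F{\left(a,B \right)} = - 3 a$
$E{\left(r \right)} = - 3 r$
$E{\left(13 \right)} 4 + \left(-28 + 1\right) = \left(-3\right) 13 \cdot 4 + \left(-28 + 1\right) = \left(-39\right) 4 - 27 = -156 - 27 = -183$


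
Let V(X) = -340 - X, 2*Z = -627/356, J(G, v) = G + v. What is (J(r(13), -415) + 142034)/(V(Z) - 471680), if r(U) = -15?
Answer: -100822048/336077613 ≈ -0.30000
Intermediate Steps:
Z = -627/712 (Z = (-627/356)/2 = (-627*1/356)/2 = (½)*(-627/356) = -627/712 ≈ -0.88062)
(J(r(13), -415) + 142034)/(V(Z) - 471680) = ((-15 - 415) + 142034)/((-340 - 1*(-627/712)) - 471680) = (-430 + 142034)/((-340 + 627/712) - 471680) = 141604/(-241453/712 - 471680) = 141604/(-336077613/712) = 141604*(-712/336077613) = -100822048/336077613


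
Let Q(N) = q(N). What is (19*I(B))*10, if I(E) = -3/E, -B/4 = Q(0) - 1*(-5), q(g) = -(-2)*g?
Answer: 57/2 ≈ 28.500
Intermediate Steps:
q(g) = 2*g
Q(N) = 2*N
B = -20 (B = -4*(2*0 - 1*(-5)) = -4*(0 + 5) = -4*5 = -20)
(19*I(B))*10 = (19*(-3/(-20)))*10 = (19*(-3*(-1/20)))*10 = (19*(3/20))*10 = (57/20)*10 = 57/2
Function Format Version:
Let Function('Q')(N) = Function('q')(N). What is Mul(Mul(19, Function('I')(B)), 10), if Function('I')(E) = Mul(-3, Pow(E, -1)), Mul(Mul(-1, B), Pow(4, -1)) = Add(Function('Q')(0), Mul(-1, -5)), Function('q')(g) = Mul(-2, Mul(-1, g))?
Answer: Rational(57, 2) ≈ 28.500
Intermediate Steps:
Function('q')(g) = Mul(2, g)
Function('Q')(N) = Mul(2, N)
B = -20 (B = Mul(-4, Add(Mul(2, 0), Mul(-1, -5))) = Mul(-4, Add(0, 5)) = Mul(-4, 5) = -20)
Mul(Mul(19, Function('I')(B)), 10) = Mul(Mul(19, Mul(-3, Pow(-20, -1))), 10) = Mul(Mul(19, Mul(-3, Rational(-1, 20))), 10) = Mul(Mul(19, Rational(3, 20)), 10) = Mul(Rational(57, 20), 10) = Rational(57, 2)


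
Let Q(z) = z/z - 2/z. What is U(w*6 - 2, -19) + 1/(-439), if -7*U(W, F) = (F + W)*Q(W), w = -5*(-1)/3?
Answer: 14459/12292 ≈ 1.1763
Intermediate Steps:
w = 5/3 (w = 5*(⅓) = 5/3 ≈ 1.6667)
Q(z) = 1 - 2/z
U(W, F) = -(-2 + W)*(F + W)/(7*W) (U(W, F) = -(F + W)*(-2 + W)/W/7 = -(-2 + W)*(F + W)/(7*W))
U(w*6 - 2, -19) + 1/(-439) = -(-2 + ((5/3)*6 - 2))*(-19 + ((5/3)*6 - 2))/(7*((5/3)*6 - 2)) + 1/(-439) = -(-2 + (10 - 2))*(-19 + (10 - 2))/(7*(10 - 2)) - 1/439 = -⅐*(-2 + 8)*(-19 + 8)/8 - 1/439 = -⅐*⅛*6*(-11) - 1/439 = 33/28 - 1/439 = 14459/12292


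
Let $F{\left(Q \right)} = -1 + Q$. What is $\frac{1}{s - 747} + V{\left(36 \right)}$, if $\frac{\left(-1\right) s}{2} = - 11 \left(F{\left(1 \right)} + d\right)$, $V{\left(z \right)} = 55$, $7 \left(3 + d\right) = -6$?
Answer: $\frac{320258}{5823} \approx 54.999$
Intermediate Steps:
$d = - \frac{27}{7}$ ($d = -3 + \frac{1}{7} \left(-6\right) = -3 - \frac{6}{7} = - \frac{27}{7} \approx -3.8571$)
$s = - \frac{594}{7}$ ($s = - 2 \left(- 11 \left(\left(-1 + 1\right) - \frac{27}{7}\right)\right) = - 2 \left(- 11 \left(0 - \frac{27}{7}\right)\right) = - 2 \left(\left(-11\right) \left(- \frac{27}{7}\right)\right) = \left(-2\right) \frac{297}{7} = - \frac{594}{7} \approx -84.857$)
$\frac{1}{s - 747} + V{\left(36 \right)} = \frac{1}{- \frac{594}{7} - 747} + 55 = \frac{1}{- \frac{5823}{7}} + 55 = - \frac{7}{5823} + 55 = \frac{320258}{5823}$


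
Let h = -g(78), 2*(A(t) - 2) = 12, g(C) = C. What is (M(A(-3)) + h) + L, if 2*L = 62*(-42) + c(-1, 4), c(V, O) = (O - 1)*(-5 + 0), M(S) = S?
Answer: -2759/2 ≈ -1379.5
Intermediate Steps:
A(t) = 8 (A(t) = 2 + (½)*12 = 2 + 6 = 8)
c(V, O) = 5 - 5*O (c(V, O) = (-1 + O)*(-5) = 5 - 5*O)
L = -2619/2 (L = (62*(-42) + (5 - 5*4))/2 = (-2604 + (5 - 20))/2 = (-2604 - 15)/2 = (½)*(-2619) = -2619/2 ≈ -1309.5)
h = -78 (h = -1*78 = -78)
(M(A(-3)) + h) + L = (8 - 78) - 2619/2 = -70 - 2619/2 = -2759/2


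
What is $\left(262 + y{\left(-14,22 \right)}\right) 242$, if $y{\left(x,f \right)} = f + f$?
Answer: $74052$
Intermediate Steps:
$y{\left(x,f \right)} = 2 f$
$\left(262 + y{\left(-14,22 \right)}\right) 242 = \left(262 + 2 \cdot 22\right) 242 = \left(262 + 44\right) 242 = 306 \cdot 242 = 74052$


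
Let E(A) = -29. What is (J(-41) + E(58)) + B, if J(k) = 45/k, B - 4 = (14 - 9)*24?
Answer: 3850/41 ≈ 93.902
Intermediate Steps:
B = 124 (B = 4 + (14 - 9)*24 = 4 + 5*24 = 4 + 120 = 124)
(J(-41) + E(58)) + B = (45/(-41) - 29) + 124 = (45*(-1/41) - 29) + 124 = (-45/41 - 29) + 124 = -1234/41 + 124 = 3850/41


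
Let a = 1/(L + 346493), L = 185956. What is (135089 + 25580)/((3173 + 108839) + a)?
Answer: 85548048381/59640677389 ≈ 1.4344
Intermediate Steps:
a = 1/532449 (a = 1/(185956 + 346493) = 1/532449 ≈ 1.8781e-6)
(135089 + 25580)/((3173 + 108839) + a) = (135089 + 25580)/((3173 + 108839) + 1/532449) = 160669/(112012 + 1/532449) = 160669/(59640677389/532449) = 160669*(532449/59640677389) = 85548048381/59640677389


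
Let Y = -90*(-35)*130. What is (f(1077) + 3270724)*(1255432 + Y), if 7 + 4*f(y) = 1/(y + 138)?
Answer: 6616319117037688/1215 ≈ 5.4455e+12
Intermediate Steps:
Y = 409500 (Y = 3150*130 = 409500)
f(y) = -7/4 + 1/(4*(138 + y)) (f(y) = -7/4 + 1/(4*(y + 138)) = -7/4 + 1/(4*(138 + y)))
(f(1077) + 3270724)*(1255432 + Y) = ((-965 - 7*1077)/(4*(138 + 1077)) + 3270724)*(1255432 + 409500) = ((¼)*(-965 - 7539)/1215 + 3270724)*1664932 = ((¼)*(1/1215)*(-8504) + 3270724)*1664932 = (-2126/1215 + 3270724)*1664932 = (3973927534/1215)*1664932 = 6616319117037688/1215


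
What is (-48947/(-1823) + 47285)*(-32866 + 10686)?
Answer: -1913013954360/1823 ≈ -1.0494e+9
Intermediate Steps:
(-48947/(-1823) + 47285)*(-32866 + 10686) = (-48947*(-1/1823) + 47285)*(-22180) = (48947/1823 + 47285)*(-22180) = (86249502/1823)*(-22180) = -1913013954360/1823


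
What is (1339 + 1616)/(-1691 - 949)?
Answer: -197/176 ≈ -1.1193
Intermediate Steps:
(1339 + 1616)/(-1691 - 949) = 2955/(-2640) = 2955*(-1/2640) = -197/176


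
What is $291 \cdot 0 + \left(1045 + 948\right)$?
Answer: $1993$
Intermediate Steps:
$291 \cdot 0 + \left(1045 + 948\right) = 0 + 1993 = 1993$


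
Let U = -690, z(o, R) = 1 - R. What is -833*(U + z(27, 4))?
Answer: 577269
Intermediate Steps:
-833*(U + z(27, 4)) = -833*(-690 + (1 - 1*4)) = -833*(-690 + (1 - 4)) = -833*(-690 - 3) = -833*(-693) = 577269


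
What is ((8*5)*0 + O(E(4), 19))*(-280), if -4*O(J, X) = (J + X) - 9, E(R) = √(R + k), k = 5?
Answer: 910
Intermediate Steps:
E(R) = √(5 + R) (E(R) = √(R + 5) = √(5 + R))
O(J, X) = 9/4 - J/4 - X/4 (O(J, X) = -((J + X) - 9)/4 = -(-9 + J + X)/4 = 9/4 - J/4 - X/4)
((8*5)*0 + O(E(4), 19))*(-280) = ((8*5)*0 + (9/4 - √(5 + 4)/4 - ¼*19))*(-280) = (40*0 + (9/4 - √9/4 - 19/4))*(-280) = (0 + (9/4 - ¼*3 - 19/4))*(-280) = (0 + (9/4 - ¾ - 19/4))*(-280) = (0 - 13/4)*(-280) = -13/4*(-280) = 910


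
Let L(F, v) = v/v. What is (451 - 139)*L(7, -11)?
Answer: 312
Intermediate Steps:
L(F, v) = 1
(451 - 139)*L(7, -11) = (451 - 139)*1 = 312*1 = 312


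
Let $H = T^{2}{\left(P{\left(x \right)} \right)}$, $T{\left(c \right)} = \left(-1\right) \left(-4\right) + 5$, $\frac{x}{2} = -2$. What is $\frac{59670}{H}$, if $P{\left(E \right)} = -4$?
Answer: $\frac{2210}{3} \approx 736.67$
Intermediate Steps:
$x = -4$ ($x = 2 \left(-2\right) = -4$)
$T{\left(c \right)} = 9$ ($T{\left(c \right)} = 4 + 5 = 9$)
$H = 81$ ($H = 9^{2} = 81$)
$\frac{59670}{H} = \frac{59670}{81} = 59670 \cdot \frac{1}{81} = \frac{2210}{3}$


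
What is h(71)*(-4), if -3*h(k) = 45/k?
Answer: 60/71 ≈ 0.84507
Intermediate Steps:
h(k) = -15/k
h(71)*(-4) = -15/71*(-4) = 60/71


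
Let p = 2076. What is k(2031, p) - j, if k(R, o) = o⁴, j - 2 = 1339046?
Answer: 18574167831128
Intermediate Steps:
j = 1339048 (j = 2 + 1339046 = 1339048)
k(2031, p) - j = 2076⁴ - 1*1339048 = 18574169170176 - 1339048 = 18574167831128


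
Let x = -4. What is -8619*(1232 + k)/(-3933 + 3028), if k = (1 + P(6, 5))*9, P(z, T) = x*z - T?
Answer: 1689324/181 ≈ 9333.3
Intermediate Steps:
P(z, T) = -T - 4*z (P(z, T) = -4*z - T = -T - 4*z)
k = -252 (k = (1 + (-1*5 - 4*6))*9 = (1 + (-5 - 24))*9 = (1 - 29)*9 = -28*9 = -252)
-8619*(1232 + k)/(-3933 + 3028) = -8619*(1232 - 252)/(-3933 + 3028) = -8619/((-905/980)) = -8619/((-905*1/980)) = -8619/(-181/196) = -8619*(-196/181) = 1689324/181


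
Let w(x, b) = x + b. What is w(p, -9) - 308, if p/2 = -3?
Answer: -323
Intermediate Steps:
p = -6 (p = 2*(-3) = -6)
w(x, b) = b + x
w(p, -9) - 308 = (-9 - 6) - 308 = -15 - 308 = -323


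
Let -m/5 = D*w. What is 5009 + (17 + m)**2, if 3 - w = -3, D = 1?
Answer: 5178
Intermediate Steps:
w = 6 (w = 3 - 1*(-3) = 3 + 3 = 6)
m = -30 (m = -5*6 = -30)
5009 + (17 + m)**2 = 5009 + (17 - 30)**2 = 5009 + (-13)**2 = 5009 + 169 = 5178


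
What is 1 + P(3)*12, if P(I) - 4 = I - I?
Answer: 49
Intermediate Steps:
P(I) = 4 (P(I) = 4 + (I - I) = 4 + 0 = 4)
1 + P(3)*12 = 1 + 4*12 = 1 + 48 = 49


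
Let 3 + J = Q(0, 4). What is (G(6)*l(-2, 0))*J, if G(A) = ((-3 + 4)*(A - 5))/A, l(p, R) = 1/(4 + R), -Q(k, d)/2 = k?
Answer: -1/8 ≈ -0.12500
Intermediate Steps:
Q(k, d) = -2*k
J = -3 (J = -3 - 2*0 = -3 + 0 = -3)
G(A) = (-5 + A)/A (G(A) = (1*(-5 + A))/A = (-5 + A)/A)
(G(6)*l(-2, 0))*J = (((-5 + 6)/6)/(4 + 0))*(-3) = (((1/6)*1)/4)*(-3) = ((1/6)*(1/4))*(-3) = (1/24)*(-3) = -1/8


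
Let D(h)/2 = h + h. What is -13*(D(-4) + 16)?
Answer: 0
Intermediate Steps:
D(h) = 4*h (D(h) = 2*(h + h) = 2*(2*h) = 4*h)
-13*(D(-4) + 16) = -13*(4*(-4) + 16) = -13*(-16 + 16) = -13*0 = 0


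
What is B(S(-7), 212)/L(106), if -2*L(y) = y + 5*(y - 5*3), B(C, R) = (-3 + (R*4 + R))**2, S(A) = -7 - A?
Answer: -2234498/561 ≈ -3983.1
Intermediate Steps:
B(C, R) = (-3 + 5*R)**2 (B(C, R) = (-3 + (4*R + R))**2 = (-3 + 5*R)**2)
L(y) = 75/2 - 3*y (L(y) = -(y + 5*(y - 5*3))/2 = -(y + 5*(y - 15))/2 = -(y + 5*(-15 + y))/2 = -(y + (-75 + 5*y))/2 = -(-75 + 6*y)/2 = 75/2 - 3*y)
B(S(-7), 212)/L(106) = (-3 + 5*212)**2/(75/2 - 3*106) = (-3 + 1060)**2/(75/2 - 318) = 1057**2/(-561/2) = 1117249*(-2/561) = -2234498/561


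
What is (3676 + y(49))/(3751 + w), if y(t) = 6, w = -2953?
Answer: 263/57 ≈ 4.6140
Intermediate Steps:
(3676 + y(49))/(3751 + w) = (3676 + 6)/(3751 - 2953) = 3682/798 = 3682*(1/798) = 263/57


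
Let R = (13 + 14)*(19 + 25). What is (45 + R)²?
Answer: 1520289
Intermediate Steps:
R = 1188 (R = 27*44 = 1188)
(45 + R)² = (45 + 1188)² = 1233² = 1520289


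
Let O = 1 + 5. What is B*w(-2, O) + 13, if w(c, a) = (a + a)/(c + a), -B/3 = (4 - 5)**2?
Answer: 4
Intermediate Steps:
B = -3 (B = -3*(4 - 5)**2 = -3*(-1)**2 = -3*1 = -3)
O = 6
w(c, a) = 2*a/(a + c) (w(c, a) = (2*a)/(a + c) = 2*a/(a + c))
B*w(-2, O) + 13 = -6*6/(6 - 2) + 13 = -6*6/4 + 13 = -3*3 + 13 = -9 + 13 = 4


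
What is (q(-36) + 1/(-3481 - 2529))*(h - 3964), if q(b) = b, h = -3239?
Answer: 1558448283/6010 ≈ 2.5931e+5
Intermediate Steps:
(q(-36) + 1/(-3481 - 2529))*(h - 3964) = (-36 + 1/(-3481 - 2529))*(-3239 - 3964) = (-36 + 1/(-6010))*(-7203) = (-36 - 1/6010)*(-7203) = -216361/6010*(-7203) = 1558448283/6010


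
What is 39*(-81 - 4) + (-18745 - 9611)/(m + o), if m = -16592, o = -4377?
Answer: -69483879/20969 ≈ -3313.6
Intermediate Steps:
39*(-81 - 4) + (-18745 - 9611)/(m + o) = 39*(-81 - 4) + (-18745 - 9611)/(-16592 - 4377) = 39*(-85) - 28356/(-20969) = -3315 - 28356*(-1/20969) = -3315 + 28356/20969 = -69483879/20969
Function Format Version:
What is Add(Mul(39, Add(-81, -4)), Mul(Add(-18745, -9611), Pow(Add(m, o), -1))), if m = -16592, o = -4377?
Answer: Rational(-69483879, 20969) ≈ -3313.6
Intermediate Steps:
Add(Mul(39, Add(-81, -4)), Mul(Add(-18745, -9611), Pow(Add(m, o), -1))) = Add(Mul(39, Add(-81, -4)), Mul(Add(-18745, -9611), Pow(Add(-16592, -4377), -1))) = Add(Mul(39, -85), Mul(-28356, Pow(-20969, -1))) = Add(-3315, Mul(-28356, Rational(-1, 20969))) = Add(-3315, Rational(28356, 20969)) = Rational(-69483879, 20969)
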